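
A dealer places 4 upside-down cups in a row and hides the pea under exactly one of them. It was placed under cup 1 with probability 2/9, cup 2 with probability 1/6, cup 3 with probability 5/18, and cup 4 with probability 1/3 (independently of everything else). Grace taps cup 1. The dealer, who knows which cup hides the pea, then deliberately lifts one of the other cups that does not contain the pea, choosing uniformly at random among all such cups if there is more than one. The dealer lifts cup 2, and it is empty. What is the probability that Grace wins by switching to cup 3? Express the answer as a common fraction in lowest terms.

15/41

Consider each possible location of the pea in turn.
If it is under cup 1 (prior 2/9): the dealer has 3 equally likely choices, so probability 1/3; weight (2/9)·(1/3) = 2/27.
If it is under cup 2 (prior 1/6): the dealer opened cup 2, so this case is ruled out; weight (1/6)·0 = 0.
If it is under cup 3 (prior 5/18): the dealer has 2 equally likely choices, so probability 1/2; weight (5/18)·(1/2) = 5/36.
If it is under cup 4 (prior 1/3): the dealer has 2 equally likely choices, so probability 1/2; weight (1/3)·(1/2) = 1/6.
The weights sum to 41/108.
So P(the pea under cup 3 | the dealer opened cup 2) = (5/36) / (41/108) = 15/41.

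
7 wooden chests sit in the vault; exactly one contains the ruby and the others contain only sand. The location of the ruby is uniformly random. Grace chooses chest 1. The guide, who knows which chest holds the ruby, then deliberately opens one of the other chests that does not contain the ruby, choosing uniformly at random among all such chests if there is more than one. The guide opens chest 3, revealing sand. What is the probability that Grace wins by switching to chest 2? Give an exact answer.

6/35

Condition on the true location of the ruby.
If it is in chest 1 (prior 1/7): the guide has 6 equally likely choices, so probability 1/6; weight (1/7)·(1/6) = 1/42.
If it is in any of chests 2, 4, 5, 6, and 7 (prior 1/7 each): the guide has 5 equally likely choices, so probability 1/5; weight (1/7)·(1/5) = 1/35 each.
If it is in chest 3 (prior 1/7): the guide opened chest 3, so this case is ruled out; weight (1/7)·0 = 0.
The weights sum to 1/6.
So P(the ruby in chest 2 | the guide opened chest 3) = (1/35) / (1/6) = 6/35.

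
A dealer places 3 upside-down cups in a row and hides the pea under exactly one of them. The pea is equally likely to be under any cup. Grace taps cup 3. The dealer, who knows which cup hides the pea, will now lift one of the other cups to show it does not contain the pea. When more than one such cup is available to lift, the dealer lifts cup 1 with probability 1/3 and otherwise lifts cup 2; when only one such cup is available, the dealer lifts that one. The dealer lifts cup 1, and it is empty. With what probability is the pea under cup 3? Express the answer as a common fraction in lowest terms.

1/4

Apply Bayes' rule, conditioning on where the pea actually is.
If it is under cup 1 (prior 1/3): the dealer opened cup 1, so this case is ruled out; weight (1/3)·0 = 0.
If it is under cup 2 (prior 1/3): only cup 1 is available, probability 1; weight (1/3)·1 = 1/3.
If it is under cup 3 (prior 1/3): cup 1 is available, opened with probability 1/3; weight (1/3)·(1/3) = 1/9.
The weights sum to 4/9.
So P(the pea under cup 3 | the dealer opened cup 1) = (1/9) / (4/9) = 1/4.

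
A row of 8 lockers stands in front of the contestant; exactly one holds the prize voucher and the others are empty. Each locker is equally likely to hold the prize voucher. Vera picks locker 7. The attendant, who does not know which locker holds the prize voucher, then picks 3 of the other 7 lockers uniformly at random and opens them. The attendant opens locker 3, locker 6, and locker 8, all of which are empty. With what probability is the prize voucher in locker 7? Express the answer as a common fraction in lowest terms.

Because the attendant chose which lockers to open without knowing where the prize voucher is, the choice is independent of the prize location. Learning that none of the 3 opened lockers holds the prize voucher simply rules out those 3 locations and leaves the remaining 5 lockers still equally likely by symmetry.
So P(the prize voucher in locker 7) = 1/5.

1/5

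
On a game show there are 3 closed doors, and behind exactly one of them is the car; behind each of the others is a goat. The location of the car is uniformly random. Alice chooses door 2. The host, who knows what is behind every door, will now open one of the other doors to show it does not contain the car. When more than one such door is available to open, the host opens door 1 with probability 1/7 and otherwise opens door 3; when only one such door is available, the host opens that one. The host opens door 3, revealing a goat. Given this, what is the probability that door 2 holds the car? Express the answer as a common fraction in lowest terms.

Apply Bayes' rule, conditioning on where the car actually is.
If it is behind door 1 (prior 1/3): only door 3 is available, probability 1; weight (1/3)·1 = 1/3.
If it is behind door 2 (prior 1/3): door 1 is available but not opened, probability 6/7; weight (1/3)·(6/7) = 2/7.
If it is behind door 3 (prior 1/3): the host opened door 3, so this case is ruled out; weight (1/3)·0 = 0.
The weights sum to 13/21.
So P(the car behind door 2 | the host opened door 3) = (2/7) / (13/21) = 6/13.

6/13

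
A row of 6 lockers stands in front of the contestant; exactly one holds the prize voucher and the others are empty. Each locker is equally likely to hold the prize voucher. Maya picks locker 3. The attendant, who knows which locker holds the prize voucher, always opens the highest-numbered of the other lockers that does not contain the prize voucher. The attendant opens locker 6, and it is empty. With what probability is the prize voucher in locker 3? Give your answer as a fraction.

Condition on the true location of the prize voucher.
If it is in any of lockers 1, 2, 3, 4, and 5 (prior 1/6 each): locker 6 is the highest-numbered option available, probability 1; weight (1/6)·1 = 1/6 each.
If it is in locker 6 (prior 1/6): the attendant opened locker 6, so this case is ruled out; weight (1/6)·0 = 0.
The weights sum to 5/6.
So P(the prize voucher in locker 3 | the attendant opened locker 6) = (1/6) / (5/6) = 1/5.

1/5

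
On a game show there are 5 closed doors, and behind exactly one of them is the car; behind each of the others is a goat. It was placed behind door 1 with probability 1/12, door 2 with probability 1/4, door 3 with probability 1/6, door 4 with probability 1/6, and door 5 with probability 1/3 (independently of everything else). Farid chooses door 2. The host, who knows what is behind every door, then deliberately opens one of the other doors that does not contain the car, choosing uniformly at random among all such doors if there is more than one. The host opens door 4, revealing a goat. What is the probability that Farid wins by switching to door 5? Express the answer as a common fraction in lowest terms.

Apply Bayes' rule, conditioning on where the car actually is.
If it is behind door 1 (prior 1/12): the host has 3 equally likely choices, so probability 1/3; weight (1/12)·(1/3) = 1/36.
If it is behind door 2 (prior 1/4): the host has 4 equally likely choices, so probability 1/4; weight (1/4)·(1/4) = 1/16.
If it is behind door 3 (prior 1/6): the host has 3 equally likely choices, so probability 1/3; weight (1/6)·(1/3) = 1/18.
If it is behind door 4 (prior 1/6): the host opened door 4, so this case is ruled out; weight (1/6)·0 = 0.
If it is behind door 5 (prior 1/3): the host has 3 equally likely choices, so probability 1/3; weight (1/3)·(1/3) = 1/9.
The weights sum to 37/144.
So P(the car behind door 5 | the host opened door 4) = (1/9) / (37/144) = 16/37.

16/37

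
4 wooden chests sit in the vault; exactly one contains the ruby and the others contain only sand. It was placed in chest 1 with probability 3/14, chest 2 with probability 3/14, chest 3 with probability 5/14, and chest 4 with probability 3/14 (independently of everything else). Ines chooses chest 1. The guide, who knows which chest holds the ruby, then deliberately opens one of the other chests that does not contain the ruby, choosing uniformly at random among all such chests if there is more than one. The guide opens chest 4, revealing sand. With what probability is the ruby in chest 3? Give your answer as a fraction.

1/2

Condition on the true location of the ruby.
If it is in chest 1 (prior 3/14): the guide has 3 equally likely choices, so probability 1/3; weight (3/14)·(1/3) = 1/14.
If it is in chest 2 (prior 3/14): the guide has 2 equally likely choices, so probability 1/2; weight (3/14)·(1/2) = 3/28.
If it is in chest 3 (prior 5/14): the guide has 2 equally likely choices, so probability 1/2; weight (5/14)·(1/2) = 5/28.
If it is in chest 4 (prior 3/14): the guide opened chest 4, so this case is ruled out; weight (3/14)·0 = 0.
The weights sum to 5/14.
So P(the ruby in chest 3 | the guide opened chest 4) = (5/28) / (5/14) = 1/2.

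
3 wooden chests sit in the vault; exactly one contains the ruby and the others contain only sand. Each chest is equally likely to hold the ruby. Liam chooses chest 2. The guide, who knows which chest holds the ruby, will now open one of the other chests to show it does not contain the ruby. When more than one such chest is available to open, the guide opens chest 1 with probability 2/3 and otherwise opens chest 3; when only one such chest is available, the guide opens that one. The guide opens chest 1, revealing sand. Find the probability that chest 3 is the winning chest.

3/5

Condition on the true location of the ruby.
If it is in chest 1 (prior 1/3): the guide opened chest 1, so this case is ruled out; weight (1/3)·0 = 0.
If it is in chest 2 (prior 1/3): chest 1 is available, opened with probability 2/3; weight (1/3)·(2/3) = 2/9.
If it is in chest 3 (prior 1/3): only chest 1 is available, probability 1; weight (1/3)·1 = 1/3.
The weights sum to 5/9.
So P(the ruby in chest 3 | the guide opened chest 1) = (1/3) / (5/9) = 3/5.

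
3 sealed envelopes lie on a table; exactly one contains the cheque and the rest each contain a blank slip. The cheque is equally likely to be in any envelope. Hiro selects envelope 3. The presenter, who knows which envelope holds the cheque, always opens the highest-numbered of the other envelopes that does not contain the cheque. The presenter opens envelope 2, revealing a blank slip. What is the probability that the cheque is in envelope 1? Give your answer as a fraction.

1/2

Condition on the true location of the cheque.
If it is in either of envelopes 1 and 3 (prior 1/3 each): envelope 2 is the highest-numbered option available, probability 1; weight (1/3)·1 = 1/3 each.
If it is in envelope 2 (prior 1/3): the presenter opened envelope 2, so this case is ruled out; weight (1/3)·0 = 0.
The weights sum to 2/3.
So P(the cheque in envelope 1 | the presenter opened envelope 2) = (1/3) / (2/3) = 1/2.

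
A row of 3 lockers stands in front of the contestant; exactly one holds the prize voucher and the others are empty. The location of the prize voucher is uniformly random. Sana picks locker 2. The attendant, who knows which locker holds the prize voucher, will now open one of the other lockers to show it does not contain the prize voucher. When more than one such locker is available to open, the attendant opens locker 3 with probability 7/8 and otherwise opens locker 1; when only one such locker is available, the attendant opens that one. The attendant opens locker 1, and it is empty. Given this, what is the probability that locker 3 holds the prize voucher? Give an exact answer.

8/9

Condition on the true location of the prize voucher.
If it is in locker 1 (prior 1/3): the attendant opened locker 1, so this case is ruled out; weight (1/3)·0 = 0.
If it is in locker 2 (prior 1/3): locker 3 is available but not opened, probability 1/8; weight (1/3)·(1/8) = 1/24.
If it is in locker 3 (prior 1/3): only locker 1 is available, probability 1; weight (1/3)·1 = 1/3.
The weights sum to 3/8.
So P(the prize voucher in locker 3 | the attendant opened locker 1) = (1/3) / (3/8) = 8/9.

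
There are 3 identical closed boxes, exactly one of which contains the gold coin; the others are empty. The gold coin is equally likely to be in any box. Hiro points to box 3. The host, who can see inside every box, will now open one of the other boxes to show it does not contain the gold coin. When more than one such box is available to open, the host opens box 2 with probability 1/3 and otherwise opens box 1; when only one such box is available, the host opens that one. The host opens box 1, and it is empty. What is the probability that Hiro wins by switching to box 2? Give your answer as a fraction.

Apply Bayes' rule, conditioning on where the gold coin actually is.
If it is in box 1 (prior 1/3): the host opened box 1, so this case is ruled out; weight (1/3)·0 = 0.
If it is in box 2 (prior 1/3): only box 1 is available, probability 1; weight (1/3)·1 = 1/3.
If it is in box 3 (prior 1/3): box 2 is available but not opened, probability 2/3; weight (1/3)·(2/3) = 2/9.
The weights sum to 5/9.
So P(the gold coin in box 2 | the host opened box 1) = (1/3) / (5/9) = 3/5.

3/5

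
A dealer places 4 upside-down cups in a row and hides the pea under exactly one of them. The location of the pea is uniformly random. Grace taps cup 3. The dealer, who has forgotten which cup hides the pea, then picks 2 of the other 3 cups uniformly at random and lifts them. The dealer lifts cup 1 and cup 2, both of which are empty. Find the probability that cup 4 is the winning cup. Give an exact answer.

Consider each possible location of the pea in turn.
If it is under either of cups 1 and 2 (prior 1/4 each): that cup was opened and seen not to hold the prize — ruled out; weight (1/4)·0 = 0 each.
If it is under either of cups 3 and 4 (prior 1/4 each): the dealer picks exactly this set with probability 1/3 regardless, and none is the prize; weight (1/4)·(1/3) = 1/12 each.
The weights sum to 1/6.
So P(the pea under cup 4 | the dealer opened cup 1 and cup 2) = (1/12) / (1/6) = 1/2.

1/2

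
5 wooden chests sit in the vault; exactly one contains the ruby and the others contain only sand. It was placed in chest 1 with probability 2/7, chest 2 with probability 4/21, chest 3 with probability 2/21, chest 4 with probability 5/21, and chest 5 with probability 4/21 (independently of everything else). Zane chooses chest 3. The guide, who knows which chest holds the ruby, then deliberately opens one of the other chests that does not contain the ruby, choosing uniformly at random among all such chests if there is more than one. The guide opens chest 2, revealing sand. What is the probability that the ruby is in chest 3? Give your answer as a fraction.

1/11

Apply Bayes' rule, conditioning on where the ruby actually is.
If it is in chest 1 (prior 2/7): the guide has 3 equally likely choices, so probability 1/3; weight (2/7)·(1/3) = 2/21.
If it is in chest 2 (prior 4/21): the guide opened chest 2, so this case is ruled out; weight (4/21)·0 = 0.
If it is in chest 3 (prior 2/21): the guide has 4 equally likely choices, so probability 1/4; weight (2/21)·(1/4) = 1/42.
If it is in chest 4 (prior 5/21): the guide has 3 equally likely choices, so probability 1/3; weight (5/21)·(1/3) = 5/63.
If it is in chest 5 (prior 4/21): the guide has 3 equally likely choices, so probability 1/3; weight (4/21)·(1/3) = 4/63.
The weights sum to 11/42.
So P(the ruby in chest 3 | the guide opened chest 2) = (1/42) / (11/42) = 1/11.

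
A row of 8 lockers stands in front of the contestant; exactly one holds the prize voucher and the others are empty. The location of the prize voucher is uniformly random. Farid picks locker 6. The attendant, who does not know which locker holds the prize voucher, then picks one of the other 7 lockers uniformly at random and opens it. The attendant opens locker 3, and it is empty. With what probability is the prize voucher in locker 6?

Apply Bayes' rule, conditioning on where the prize voucher actually is.
If it is in any of lockers 1, 2, 4, 5, 6, 7, and 8 (prior 1/8 each): the attendant picks locker 3 with probability 1/7 regardless, and it is not the prize; weight (1/8)·(1/7) = 1/56 each.
If it is in locker 3 (prior 1/8): the attendant opened locker 3, so this case is ruled out; weight (1/8)·0 = 0.
The weights sum to 1/8.
So P(the prize voucher in locker 6 | the attendant opened locker 3) = (1/56) / (1/8) = 1/7.

1/7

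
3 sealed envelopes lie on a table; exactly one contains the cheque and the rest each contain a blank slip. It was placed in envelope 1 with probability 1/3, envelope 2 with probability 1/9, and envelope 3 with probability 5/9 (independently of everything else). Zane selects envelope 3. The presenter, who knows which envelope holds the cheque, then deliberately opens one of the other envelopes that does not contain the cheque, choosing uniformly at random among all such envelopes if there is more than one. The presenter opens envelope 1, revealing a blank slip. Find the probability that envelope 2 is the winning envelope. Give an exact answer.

2/7

Apply Bayes' rule, conditioning on where the cheque actually is.
If it is in envelope 1 (prior 1/3): the presenter opened envelope 1, so this case is ruled out; weight (1/3)·0 = 0.
If it is in envelope 2 (prior 1/9): the presenter has no choice, probability 1; weight (1/9)·1 = 1/9.
If it is in envelope 3 (prior 5/9): the presenter has 2 equally likely choices, so probability 1/2; weight (5/9)·(1/2) = 5/18.
The weights sum to 7/18.
So P(the cheque in envelope 2 | the presenter opened envelope 1) = (1/9) / (7/18) = 2/7.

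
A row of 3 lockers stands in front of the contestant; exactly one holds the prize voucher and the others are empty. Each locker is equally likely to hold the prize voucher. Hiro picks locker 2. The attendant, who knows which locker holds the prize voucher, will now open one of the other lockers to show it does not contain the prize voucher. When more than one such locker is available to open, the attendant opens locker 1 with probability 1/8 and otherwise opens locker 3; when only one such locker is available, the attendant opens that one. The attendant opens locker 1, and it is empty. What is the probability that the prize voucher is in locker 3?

Condition on the true location of the prize voucher.
If it is in locker 1 (prior 1/3): the attendant opened locker 1, so this case is ruled out; weight (1/3)·0 = 0.
If it is in locker 2 (prior 1/3): locker 1 is available, opened with probability 1/8; weight (1/3)·(1/8) = 1/24.
If it is in locker 3 (prior 1/3): only locker 1 is available, probability 1; weight (1/3)·1 = 1/3.
The weights sum to 3/8.
So P(the prize voucher in locker 3 | the attendant opened locker 1) = (1/3) / (3/8) = 8/9.

8/9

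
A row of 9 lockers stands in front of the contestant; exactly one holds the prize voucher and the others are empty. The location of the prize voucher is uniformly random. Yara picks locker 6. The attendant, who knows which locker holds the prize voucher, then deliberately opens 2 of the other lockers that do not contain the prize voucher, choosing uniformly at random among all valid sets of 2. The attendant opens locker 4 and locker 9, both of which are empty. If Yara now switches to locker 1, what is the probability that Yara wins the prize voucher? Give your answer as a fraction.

4/27

Apply Bayes' rule, conditioning on where the prize voucher actually is.
If it is in any of lockers 1, 2, 3, 5, 7, and 8 (prior 1/9 each): the attendant has 21 equally likely choices, so probability 1/21; weight (1/9)·(1/21) = 1/189 each.
If it is in either of lockers 4 and 9 (prior 1/9 each): that locker was opened and seen not to hold the prize — ruled out; weight (1/9)·0 = 0 each.
If it is in locker 6 (prior 1/9): the attendant has 28 equally likely choices, so probability 1/28; weight (1/9)·(1/28) = 1/252.
The weights sum to 1/28.
So P(the prize voucher in locker 1 | the attendant opened locker 4 and locker 9) = (1/189) / (1/28) = 4/27.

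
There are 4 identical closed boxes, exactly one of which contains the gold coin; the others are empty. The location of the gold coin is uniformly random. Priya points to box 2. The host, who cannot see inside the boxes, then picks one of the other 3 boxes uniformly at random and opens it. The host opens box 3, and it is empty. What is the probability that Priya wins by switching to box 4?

1/3

Because the host chose which box to open without knowing where the gold coin is, the choice is independent of the prize location. Learning that box 3 does not hold the gold coin simply rules out that one location and leaves the remaining 3 boxes still equally likely by symmetry.
So P(the gold coin in box 4) = 1/3.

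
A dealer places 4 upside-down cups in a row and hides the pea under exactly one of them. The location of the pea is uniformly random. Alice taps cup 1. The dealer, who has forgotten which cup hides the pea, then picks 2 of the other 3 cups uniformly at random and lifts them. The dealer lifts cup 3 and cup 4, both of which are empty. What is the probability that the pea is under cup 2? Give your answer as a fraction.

1/2

Because the dealer chose which cups to lift without knowing where the pea is, the choice is independent of the prize location. Learning that none of the 2 opened cups holds the pea simply rules out those 2 locations and leaves the remaining 2 cups still equally likely by symmetry.
So P(the pea under cup 2) = 1/2.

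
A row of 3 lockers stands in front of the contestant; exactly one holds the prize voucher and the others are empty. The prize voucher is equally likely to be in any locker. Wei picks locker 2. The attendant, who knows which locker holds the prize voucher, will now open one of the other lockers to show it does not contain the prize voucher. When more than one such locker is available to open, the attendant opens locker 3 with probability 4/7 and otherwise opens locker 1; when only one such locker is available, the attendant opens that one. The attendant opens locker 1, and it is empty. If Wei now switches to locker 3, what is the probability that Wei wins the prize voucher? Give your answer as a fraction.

7/10

Apply Bayes' rule, conditioning on where the prize voucher actually is.
If it is in locker 1 (prior 1/3): the attendant opened locker 1, so this case is ruled out; weight (1/3)·0 = 0.
If it is in locker 2 (prior 1/3): locker 3 is available but not opened, probability 3/7; weight (1/3)·(3/7) = 1/7.
If it is in locker 3 (prior 1/3): only locker 1 is available, probability 1; weight (1/3)·1 = 1/3.
The weights sum to 10/21.
So P(the prize voucher in locker 3 | the attendant opened locker 1) = (1/3) / (10/21) = 7/10.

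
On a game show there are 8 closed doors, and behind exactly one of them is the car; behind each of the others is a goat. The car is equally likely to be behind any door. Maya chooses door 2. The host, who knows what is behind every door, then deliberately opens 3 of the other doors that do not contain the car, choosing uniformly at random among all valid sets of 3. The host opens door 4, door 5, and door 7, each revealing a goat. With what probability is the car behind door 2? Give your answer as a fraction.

1/8

Apply Bayes' rule, conditioning on where the car actually is.
If it is behind any of doors 1, 3, 6, and 8 (prior 1/8 each): the host has 20 equally likely choices, so probability 1/20; weight (1/8)·(1/20) = 1/160 each.
If it is behind door 2 (prior 1/8): the host has 35 equally likely choices, so probability 1/35; weight (1/8)·(1/35) = 1/280.
If it is behind any of doors 4, 5, and 7 (prior 1/8 each): that door was opened and seen not to hold the prize — ruled out; weight (1/8)·0 = 0 each.
The weights sum to 1/35.
So P(the car behind door 2 | the host opened door 4, door 5, and door 7) = (1/280) / (1/35) = 1/8.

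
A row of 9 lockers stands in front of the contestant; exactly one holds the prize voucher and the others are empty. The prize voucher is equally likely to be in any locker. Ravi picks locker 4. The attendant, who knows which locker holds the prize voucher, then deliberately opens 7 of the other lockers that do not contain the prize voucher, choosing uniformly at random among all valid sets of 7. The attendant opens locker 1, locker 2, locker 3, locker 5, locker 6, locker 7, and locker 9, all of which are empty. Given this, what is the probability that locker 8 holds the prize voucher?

8/9

Apply Bayes' rule, conditioning on where the prize voucher actually is.
If it is in any of lockers 1, 2, 3, 5, 6, 7, and 9 (prior 1/9 each): that locker was opened and seen not to hold the prize — ruled out; weight (1/9)·0 = 0 each.
If it is in locker 4 (prior 1/9): the attendant has 8 equally likely choices, so probability 1/8; weight (1/9)·(1/8) = 1/72.
If it is in locker 8 (prior 1/9): the attendant has no choice, probability 1; weight (1/9)·1 = 1/9.
The weights sum to 1/8.
So P(the prize voucher in locker 8 | the attendant opened locker 1, locker 2, locker 3, locker 5, locker 6, locker 7, and locker 9) = (1/9) / (1/8) = 8/9.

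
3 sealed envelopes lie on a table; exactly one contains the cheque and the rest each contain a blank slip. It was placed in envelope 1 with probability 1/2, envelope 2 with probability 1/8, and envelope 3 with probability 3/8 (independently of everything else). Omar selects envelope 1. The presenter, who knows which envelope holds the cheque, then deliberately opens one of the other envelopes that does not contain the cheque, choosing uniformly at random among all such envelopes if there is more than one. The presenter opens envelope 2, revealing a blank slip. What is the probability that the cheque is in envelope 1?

Condition on the true location of the cheque.
If it is in envelope 1 (prior 1/2): the presenter has 2 equally likely choices, so probability 1/2; weight (1/2)·(1/2) = 1/4.
If it is in envelope 2 (prior 1/8): the presenter opened envelope 2, so this case is ruled out; weight (1/8)·0 = 0.
If it is in envelope 3 (prior 3/8): the presenter has no choice, probability 1; weight (3/8)·1 = 3/8.
The weights sum to 5/8.
So P(the cheque in envelope 1 | the presenter opened envelope 2) = (1/4) / (5/8) = 2/5.

2/5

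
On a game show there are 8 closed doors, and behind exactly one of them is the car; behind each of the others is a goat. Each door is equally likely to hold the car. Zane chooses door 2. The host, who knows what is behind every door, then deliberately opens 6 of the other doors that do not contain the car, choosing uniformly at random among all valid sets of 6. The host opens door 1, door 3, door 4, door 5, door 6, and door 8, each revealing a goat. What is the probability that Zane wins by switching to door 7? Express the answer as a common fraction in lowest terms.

7/8

Consider each possible location of the car in turn.
If it is behind any of doors 1, 3, 4, 5, 6, and 8 (prior 1/8 each): that door was opened and seen not to hold the prize — ruled out; weight (1/8)·0 = 0 each.
If it is behind door 2 (prior 1/8): the host has 7 equally likely choices, so probability 1/7; weight (1/8)·(1/7) = 1/56.
If it is behind door 7 (prior 1/8): the host has no choice, probability 1; weight (1/8)·1 = 1/8.
The weights sum to 1/7.
So P(the car behind door 7 | the host opened door 1, door 3, door 4, door 5, door 6, and door 8) = (1/8) / (1/7) = 7/8.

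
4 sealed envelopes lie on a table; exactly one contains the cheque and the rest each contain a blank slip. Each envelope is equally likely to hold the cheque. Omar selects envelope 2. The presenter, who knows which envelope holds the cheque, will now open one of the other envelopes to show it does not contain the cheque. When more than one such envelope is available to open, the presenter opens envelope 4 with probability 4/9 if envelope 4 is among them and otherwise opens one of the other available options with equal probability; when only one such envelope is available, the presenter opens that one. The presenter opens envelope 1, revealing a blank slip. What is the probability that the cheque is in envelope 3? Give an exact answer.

Consider each possible location of the cheque in turn.
If it is in envelope 1 (prior 1/4): the presenter opened envelope 1, so this case is ruled out; weight (1/4)·0 = 0.
If it is in envelope 2 (prior 1/4): envelope 4 is available but not opened; envelope 1 gets probability (1 − 4/9)/2 = 5/18; weight (1/4)·(5/18) = 5/72.
If it is in envelope 3 (prior 1/4): envelope 4 is available but not opened, probability 5/9; weight (1/4)·(5/9) = 5/36.
If it is in envelope 4 (prior 1/4): envelope 4 holds the prize so is unavailable; the presenter chooses uniformly among the 2 others, probability 1/2; weight (1/4)·(1/2) = 1/8.
The weights sum to 1/3.
So P(the cheque in envelope 3 | the presenter opened envelope 1) = (5/36) / (1/3) = 5/12.

5/12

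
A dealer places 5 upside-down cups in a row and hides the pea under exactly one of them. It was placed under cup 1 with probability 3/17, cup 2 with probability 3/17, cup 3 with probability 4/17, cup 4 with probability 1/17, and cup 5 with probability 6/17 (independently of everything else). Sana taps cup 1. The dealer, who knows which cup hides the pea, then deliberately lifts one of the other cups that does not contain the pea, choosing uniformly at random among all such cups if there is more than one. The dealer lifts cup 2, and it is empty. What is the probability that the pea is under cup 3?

Condition on the true location of the pea.
If it is under cup 1 (prior 3/17): the dealer has 4 equally likely choices, so probability 1/4; weight (3/17)·(1/4) = 3/68.
If it is under cup 2 (prior 3/17): the dealer opened cup 2, so this case is ruled out; weight (3/17)·0 = 0.
If it is under cup 3 (prior 4/17): the dealer has 3 equally likely choices, so probability 1/3; weight (4/17)·(1/3) = 4/51.
If it is under cup 4 (prior 1/17): the dealer has 3 equally likely choices, so probability 1/3; weight (1/17)·(1/3) = 1/51.
If it is under cup 5 (prior 6/17): the dealer has 3 equally likely choices, so probability 1/3; weight (6/17)·(1/3) = 2/17.
The weights sum to 53/204.
So P(the pea under cup 3 | the dealer opened cup 2) = (4/51) / (53/204) = 16/53.

16/53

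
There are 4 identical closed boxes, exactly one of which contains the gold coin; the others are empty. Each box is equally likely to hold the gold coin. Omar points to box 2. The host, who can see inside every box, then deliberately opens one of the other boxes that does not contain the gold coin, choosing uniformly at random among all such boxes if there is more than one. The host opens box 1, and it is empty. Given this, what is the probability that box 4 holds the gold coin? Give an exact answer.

Apply Bayes' rule, conditioning on where the gold coin actually is.
If it is in box 1 (prior 1/4): the host opened box 1, so this case is ruled out; weight (1/4)·0 = 0.
If it is in box 2 (prior 1/4): the host has 3 equally likely choices, so probability 1/3; weight (1/4)·(1/3) = 1/12.
If it is in either of boxes 3 and 4 (prior 1/4 each): the host has 2 equally likely choices, so probability 1/2; weight (1/4)·(1/2) = 1/8 each.
The weights sum to 1/3.
So P(the gold coin in box 4 | the host opened box 1) = (1/8) / (1/3) = 3/8.

3/8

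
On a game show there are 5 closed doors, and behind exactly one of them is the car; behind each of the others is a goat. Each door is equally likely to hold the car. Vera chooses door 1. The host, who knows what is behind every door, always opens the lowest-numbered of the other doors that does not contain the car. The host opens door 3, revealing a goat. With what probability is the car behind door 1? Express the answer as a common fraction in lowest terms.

0

Condition on the true location of the car.
If it is behind any of doors 1, 4, and 5 (prior 1/5 each): the host would have opened door 2 instead, probability 0; weight (1/5)·0 = 0 each.
If it is behind door 2 (prior 1/5): door 3 is the lowest-numbered option available, probability 1; weight (1/5)·1 = 1/5.
If it is behind door 3 (prior 1/5): the host opened door 3, so this case is ruled out; weight (1/5)·0 = 0.
The weights sum to 1/5.
So P(the car behind door 1 | the host opened door 3) = 0 / (1/5) = 0.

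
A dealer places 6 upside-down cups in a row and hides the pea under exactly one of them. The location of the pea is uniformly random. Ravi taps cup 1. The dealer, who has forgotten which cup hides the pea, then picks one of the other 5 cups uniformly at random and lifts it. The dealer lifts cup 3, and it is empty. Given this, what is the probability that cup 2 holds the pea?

Apply Bayes' rule, conditioning on where the pea actually is.
If it is under any of cups 1, 2, 4, 5, and 6 (prior 1/6 each): the dealer picks cup 3 with probability 1/5 regardless, and it is not the prize; weight (1/6)·(1/5) = 1/30 each.
If it is under cup 3 (prior 1/6): the dealer opened cup 3, so this case is ruled out; weight (1/6)·0 = 0.
The weights sum to 1/6.
So P(the pea under cup 2 | the dealer opened cup 3) = (1/30) / (1/6) = 1/5.

1/5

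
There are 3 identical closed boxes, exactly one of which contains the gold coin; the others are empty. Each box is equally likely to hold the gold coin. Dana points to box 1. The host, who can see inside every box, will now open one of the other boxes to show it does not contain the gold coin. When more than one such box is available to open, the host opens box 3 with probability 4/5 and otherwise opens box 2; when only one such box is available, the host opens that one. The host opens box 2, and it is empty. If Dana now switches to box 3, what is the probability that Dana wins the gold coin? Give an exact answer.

5/6

Apply Bayes' rule, conditioning on where the gold coin actually is.
If it is in box 1 (prior 1/3): box 3 is available but not opened, probability 1/5; weight (1/3)·(1/5) = 1/15.
If it is in box 2 (prior 1/3): the host opened box 2, so this case is ruled out; weight (1/3)·0 = 0.
If it is in box 3 (prior 1/3): only box 2 is available, probability 1; weight (1/3)·1 = 1/3.
The weights sum to 2/5.
So P(the gold coin in box 3 | the host opened box 2) = (1/3) / (2/5) = 5/6.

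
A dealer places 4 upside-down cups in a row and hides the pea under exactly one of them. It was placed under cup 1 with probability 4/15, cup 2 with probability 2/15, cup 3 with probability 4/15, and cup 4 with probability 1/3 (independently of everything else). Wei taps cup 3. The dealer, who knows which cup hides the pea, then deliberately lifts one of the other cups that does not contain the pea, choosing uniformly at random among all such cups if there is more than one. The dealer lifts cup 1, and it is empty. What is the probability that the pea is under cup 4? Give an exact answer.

15/29

Apply Bayes' rule, conditioning on where the pea actually is.
If it is under cup 1 (prior 4/15): the dealer opened cup 1, so this case is ruled out; weight (4/15)·0 = 0.
If it is under cup 2 (prior 2/15): the dealer has 2 equally likely choices, so probability 1/2; weight (2/15)·(1/2) = 1/15.
If it is under cup 3 (prior 4/15): the dealer has 3 equally likely choices, so probability 1/3; weight (4/15)·(1/3) = 4/45.
If it is under cup 4 (prior 1/3): the dealer has 2 equally likely choices, so probability 1/2; weight (1/3)·(1/2) = 1/6.
The weights sum to 29/90.
So P(the pea under cup 4 | the dealer opened cup 1) = (1/6) / (29/90) = 15/29.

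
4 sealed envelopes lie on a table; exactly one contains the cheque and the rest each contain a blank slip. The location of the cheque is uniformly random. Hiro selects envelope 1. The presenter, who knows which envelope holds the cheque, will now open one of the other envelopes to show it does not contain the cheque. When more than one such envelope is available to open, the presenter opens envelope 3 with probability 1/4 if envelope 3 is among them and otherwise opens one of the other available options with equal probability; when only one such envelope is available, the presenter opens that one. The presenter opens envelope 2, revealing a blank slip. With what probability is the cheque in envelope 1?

3/13

Apply Bayes' rule, conditioning on where the cheque actually is.
If it is in envelope 1 (prior 1/4): envelope 3 is available but not opened; envelope 2 gets probability (1 − 1/4)/2 = 3/8; weight (1/4)·(3/8) = 3/32.
If it is in envelope 2 (prior 1/4): the presenter opened envelope 2, so this case is ruled out; weight (1/4)·0 = 0.
If it is in envelope 3 (prior 1/4): envelope 3 holds the prize so is unavailable; the presenter chooses uniformly among the 2 others, probability 1/2; weight (1/4)·(1/2) = 1/8.
If it is in envelope 4 (prior 1/4): envelope 3 is available but not opened, probability 3/4; weight (1/4)·(3/4) = 3/16.
The weights sum to 13/32.
So P(the cheque in envelope 1 | the presenter opened envelope 2) = (3/32) / (13/32) = 3/13.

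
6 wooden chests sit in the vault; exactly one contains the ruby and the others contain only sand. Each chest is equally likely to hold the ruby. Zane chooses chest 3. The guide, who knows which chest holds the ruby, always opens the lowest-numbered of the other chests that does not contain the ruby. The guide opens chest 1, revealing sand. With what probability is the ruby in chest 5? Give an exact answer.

Apply Bayes' rule, conditioning on where the ruby actually is.
If it is in chest 1 (prior 1/6): the guide opened chest 1, so this case is ruled out; weight (1/6)·0 = 0.
If it is in any of chests 2, 3, 4, 5, and 6 (prior 1/6 each): chest 1 is the lowest-numbered option available, probability 1; weight (1/6)·1 = 1/6 each.
The weights sum to 5/6.
So P(the ruby in chest 5 | the guide opened chest 1) = (1/6) / (5/6) = 1/5.

1/5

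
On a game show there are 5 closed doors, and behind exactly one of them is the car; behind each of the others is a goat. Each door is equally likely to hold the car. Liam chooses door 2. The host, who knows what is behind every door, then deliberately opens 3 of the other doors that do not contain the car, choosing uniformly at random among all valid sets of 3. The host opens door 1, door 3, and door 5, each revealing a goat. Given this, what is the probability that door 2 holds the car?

1/5

Consider each possible location of the car in turn.
If it is behind any of doors 1, 3, and 5 (prior 1/5 each): that door was opened and seen not to hold the prize — ruled out; weight (1/5)·0 = 0 each.
If it is behind door 2 (prior 1/5): the host has 4 equally likely choices, so probability 1/4; weight (1/5)·(1/4) = 1/20.
If it is behind door 4 (prior 1/5): the host has no choice, probability 1; weight (1/5)·1 = 1/5.
The weights sum to 1/4.
So P(the car behind door 2 | the host opened door 1, door 3, and door 5) = (1/20) / (1/4) = 1/5.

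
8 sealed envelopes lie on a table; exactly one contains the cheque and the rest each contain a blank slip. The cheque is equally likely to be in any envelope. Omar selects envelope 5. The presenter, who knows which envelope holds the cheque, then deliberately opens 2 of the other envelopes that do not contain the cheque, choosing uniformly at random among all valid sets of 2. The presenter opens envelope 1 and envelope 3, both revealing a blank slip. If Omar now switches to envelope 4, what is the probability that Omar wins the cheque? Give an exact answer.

Condition on the true location of the cheque.
If it is in either of envelopes 1 and 3 (prior 1/8 each): that envelope was opened and seen not to hold the prize — ruled out; weight (1/8)·0 = 0 each.
If it is in any of envelopes 2, 4, 6, 7, and 8 (prior 1/8 each): the presenter has 15 equally likely choices, so probability 1/15; weight (1/8)·(1/15) = 1/120 each.
If it is in envelope 5 (prior 1/8): the presenter has 21 equally likely choices, so probability 1/21; weight (1/8)·(1/21) = 1/168.
The weights sum to 1/21.
So P(the cheque in envelope 4 | the presenter opened envelope 1 and envelope 3) = (1/120) / (1/21) = 7/40.

7/40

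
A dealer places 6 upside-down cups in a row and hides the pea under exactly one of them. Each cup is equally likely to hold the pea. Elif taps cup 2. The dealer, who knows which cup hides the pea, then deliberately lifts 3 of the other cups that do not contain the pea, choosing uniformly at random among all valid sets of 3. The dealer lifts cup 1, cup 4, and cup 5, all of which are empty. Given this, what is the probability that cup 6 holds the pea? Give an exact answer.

5/12

Consider each possible location of the pea in turn.
If it is under any of cups 1, 4, and 5 (prior 1/6 each): that cup was opened and seen not to hold the prize — ruled out; weight (1/6)·0 = 0 each.
If it is under cup 2 (prior 1/6): the dealer has 10 equally likely choices, so probability 1/10; weight (1/6)·(1/10) = 1/60.
If it is under either of cups 3 and 6 (prior 1/6 each): the dealer has 4 equally likely choices, so probability 1/4; weight (1/6)·(1/4) = 1/24 each.
The weights sum to 1/10.
So P(the pea under cup 6 | the dealer opened cup 1, cup 4, and cup 5) = (1/24) / (1/10) = 5/12.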